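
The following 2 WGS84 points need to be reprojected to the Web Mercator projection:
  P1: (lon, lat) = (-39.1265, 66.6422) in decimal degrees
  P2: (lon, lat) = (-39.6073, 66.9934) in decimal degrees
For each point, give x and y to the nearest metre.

P1: x -4355542 m, y 10054863 m; P2: x -4409064 m, y 10154179 m

Web Mercator: x = R·λ, y = R·ln tan(π/4+φ/2), R = 6378137 m.
P1 (66.6422°, -39.1265°) → (-4355542.057, 10054863.243) m.
P2 (66.9934°, -39.6073°) → (-4409064.468, 10154178.634) m.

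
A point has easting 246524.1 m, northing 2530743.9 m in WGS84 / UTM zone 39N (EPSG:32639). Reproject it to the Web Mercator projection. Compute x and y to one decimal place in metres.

x 5402290.4 m, y 2615749.1 m

Unproject from UTM 39N (λ₀ = 51°) → φ = 22.86539964°, λ = 48.52959992°.
Web Mercator (R = 6378137 m): x = 5402290.351 m, y = 2615749.096 m.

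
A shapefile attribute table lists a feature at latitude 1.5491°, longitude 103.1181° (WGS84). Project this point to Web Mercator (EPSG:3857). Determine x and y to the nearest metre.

Web Mercator is spherical with R = a = 6378137 m.
x = R·λ = 6378137 × 1.799750363 = 11479054.384 m.
y = R·ln tan(π/4 + φ/2) = 6378137 × 0.027040190 = 172466.036 m.

x 11479054 m, y 172466 m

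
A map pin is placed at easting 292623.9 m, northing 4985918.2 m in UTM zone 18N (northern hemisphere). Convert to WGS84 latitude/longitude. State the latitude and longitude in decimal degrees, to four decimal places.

Zone 18N: λ₀ = -75°, k₀ = 0.9996, false easting 500000 m.
Meridian distance M = (N − FN)/k₀ = 4987913.4 m.
Inverse transverse Mercator on WGS84 gives φ = 44.99639980°, λ = -77.63099951°.

lat 44.9964°, lon -77.6310°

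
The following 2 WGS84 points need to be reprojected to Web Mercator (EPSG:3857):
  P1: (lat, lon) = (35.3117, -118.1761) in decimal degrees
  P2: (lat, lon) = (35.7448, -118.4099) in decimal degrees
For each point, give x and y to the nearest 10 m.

Web Mercator: x = R·λ, y = R·ln tan(π/4+φ/2), R = 6378137 m.
P1 (35.3117°, -118.1761°) → (-13155303.276, 4206321.022) m.
P2 (35.7448°, -118.4099°) → (-13181329.773, 4265562.825) m.

P1: x -13155300 m, y 4206320 m; P2: x -13181330 m, y 4265560 m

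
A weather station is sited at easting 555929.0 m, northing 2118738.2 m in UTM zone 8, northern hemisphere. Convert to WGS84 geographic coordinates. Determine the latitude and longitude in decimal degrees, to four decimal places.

lat 19.1611°, lon -134.4681°

Zone 8N: λ₀ = -135°, k₀ = 0.9996, false easting 500000 m.
Meridian distance M = (N − FN)/k₀ = 2119586.0 m.
Inverse transverse Mercator on WGS84 gives φ = 19.16110020°, λ = -134.46809959°.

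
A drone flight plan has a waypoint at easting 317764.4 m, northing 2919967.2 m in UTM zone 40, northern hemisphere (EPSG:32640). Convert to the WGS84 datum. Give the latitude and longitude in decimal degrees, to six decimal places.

Zone 40N: λ₀ = 57°, k₀ = 0.9996, false easting 500000 m.
Meridian distance M = (N − FN)/k₀ = 2921135.7 m.
Inverse transverse Mercator on WGS84 gives φ = 26.38820013°, λ = 55.17320032°.

lat 26.388200°, lon 55.173200°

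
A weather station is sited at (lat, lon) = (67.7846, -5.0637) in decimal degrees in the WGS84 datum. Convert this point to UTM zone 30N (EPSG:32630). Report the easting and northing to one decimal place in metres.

E 412939.5 m, N 7520301.1 m

Zone 30 central meridian λ₀ = 6×30 − 183 = -3°; Δλ = -2.0637°.
Transverse Mercator on WGS84 with k₀ = 0.9996 gives E = 412939.495 m, N = 7520301.136 m.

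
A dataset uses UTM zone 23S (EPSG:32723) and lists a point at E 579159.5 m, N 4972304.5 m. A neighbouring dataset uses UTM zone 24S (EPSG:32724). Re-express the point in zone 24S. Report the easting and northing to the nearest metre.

E 109562 m, N 4960685 m

UTM 23S → geographic: φ = -45.39829987°, λ = -43.98860032°.
UTM 24S (λ₀ = -39°) forward: E = 109562.208 m, N = 4960684.583 m.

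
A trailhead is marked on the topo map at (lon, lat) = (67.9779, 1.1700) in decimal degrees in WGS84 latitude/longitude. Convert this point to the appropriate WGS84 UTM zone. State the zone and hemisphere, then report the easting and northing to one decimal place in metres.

Zone 42N: E 386283.3 m, N 129341.0 m

Longitude 67.9779° lies in the 6° band [66°, 72°), giving zone 42; latitude is north of the equator, so 42N.
Zone 42 central meridian λ₀ = 6×42 − 183 = 69°; Δλ = -1.0221°.
Transverse Mercator on WGS84 with k₀ = 0.9996 gives E = 386283.347 m, N = 129341.047 m.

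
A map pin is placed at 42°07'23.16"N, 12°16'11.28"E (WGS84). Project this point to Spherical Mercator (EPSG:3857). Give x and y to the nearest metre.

Web Mercator is spherical with R = a = 6378137 m.
x = R·λ = 6378137 × 0.214148409 = 1365867.888 m.
y = R·ln tan(π/4 + φ/2) = 6378137 × 0.812061124 = 5179437.100 m.

x 1365868 m, y 5179437 m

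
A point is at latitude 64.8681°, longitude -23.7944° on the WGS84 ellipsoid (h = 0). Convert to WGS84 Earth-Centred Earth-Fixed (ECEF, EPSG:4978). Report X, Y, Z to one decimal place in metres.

WGS84: a = 6378137 m, e² = 0.006694380; N(φ) = a/√(1−e²sin²φ) = 6395707.419 m.
X = (N+h)·cosφ·cosλ = 2485393.396 m; Y = (N+h)·cosφ·sinλ = -1095898.939 m; Z = (N(1−e²)+h)·sinφ = 5751479.590 m.

X 2485393.4 m, Y -1095898.9 m, Z 5751479.6 m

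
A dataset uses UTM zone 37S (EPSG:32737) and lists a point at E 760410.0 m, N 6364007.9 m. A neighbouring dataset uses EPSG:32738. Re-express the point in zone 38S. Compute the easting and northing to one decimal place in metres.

UTM 37S → geographic: φ = -32.83110028°, λ = 41.78189991°.
UTM 38S (λ₀ = 45°) forward: E = 198741.258 m, N = 6362847.220 m.

E 198741.3 m, N 6362847.2 m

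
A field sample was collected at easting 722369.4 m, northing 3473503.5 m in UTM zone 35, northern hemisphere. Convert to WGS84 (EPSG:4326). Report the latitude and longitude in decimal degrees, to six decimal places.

lat 31.374800°, lon 29.338200°

Zone 35N: λ₀ = 27°, k₀ = 0.9996, false easting 500000 m.
Meridian distance M = (N − FN)/k₀ = 3474893.5 m.
Inverse transverse Mercator on WGS84 gives φ = 31.37479982°, λ = 29.33819998°.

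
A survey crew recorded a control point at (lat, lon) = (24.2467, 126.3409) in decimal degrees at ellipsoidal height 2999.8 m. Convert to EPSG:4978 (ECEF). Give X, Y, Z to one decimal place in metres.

WGS84: a = 6378137 m, e² = 0.006694380; N(φ) = a/√(1−e²sin²φ) = 6381740.465 m.
X = (N+h)·cosφ·cosλ = -3449761.776 m; Y = (N+h)·cosφ·sinλ = 4689262.088 m; Z = (N(1−e²)+h)·sinφ = 2604453.502 m.

X -3449761.8 m, Y 4689262.1 m, Z 2604453.5 m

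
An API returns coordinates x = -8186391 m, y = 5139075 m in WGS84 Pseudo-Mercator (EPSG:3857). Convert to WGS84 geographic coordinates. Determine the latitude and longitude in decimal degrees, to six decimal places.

R = 6378137 m. λ = x/R = -73.53960157°.
φ = 2·arctan(exp(y/R)) − 90° = 2·arctan(2.23834) − 90° = 41.85360269°.

lat 41.853603°, lon -73.539602°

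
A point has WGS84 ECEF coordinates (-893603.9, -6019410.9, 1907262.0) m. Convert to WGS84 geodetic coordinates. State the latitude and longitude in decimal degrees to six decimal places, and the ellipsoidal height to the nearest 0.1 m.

lat 17.512000°, lon -98.444100°, h 1047.6 m

λ = atan2(Y, X) = -98.44409985°; p = √(X²+Y²) = 6085378.8 m.
Bowring's method on WGS84 (a = 6378137 m, b = 6356752.314 m) gives φ = 17.51199975°, h = 1047.565 m.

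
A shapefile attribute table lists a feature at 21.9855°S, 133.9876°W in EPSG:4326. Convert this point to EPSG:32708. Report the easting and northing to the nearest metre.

Zone 8 central meridian λ₀ = 6×8 − 183 = -135°; Δλ = +1.0124°.
Transverse Mercator on WGS84 with k₀ = 0.9996 gives E = 604515.344 m, N = 7568432.276 m.

E 604515 m, N 7568432 m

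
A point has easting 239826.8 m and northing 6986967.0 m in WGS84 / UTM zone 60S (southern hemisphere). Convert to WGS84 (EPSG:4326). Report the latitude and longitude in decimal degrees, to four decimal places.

Zone 60S: λ₀ = 177°, k₀ = 0.9996, false easting 500000 m, false northing 10000000 m.
Meridian distance M = (N − FN)/k₀ = -3014238.7 m.
Inverse transverse Mercator on WGS84 gives φ = -27.21549976°, λ = 174.37320012°.

lat -27.2155°, lon 174.3732°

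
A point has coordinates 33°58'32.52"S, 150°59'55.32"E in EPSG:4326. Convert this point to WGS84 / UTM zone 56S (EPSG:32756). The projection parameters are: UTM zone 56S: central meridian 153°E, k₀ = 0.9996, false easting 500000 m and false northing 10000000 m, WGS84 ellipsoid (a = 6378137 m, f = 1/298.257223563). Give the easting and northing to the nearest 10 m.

Zone 56 central meridian λ₀ = 6×56 − 183 = 153°; Δλ = -2.0013°.
Transverse Mercator on WGS84 with k₀ = 0.9996 gives E = 315117.446 m, N = 6238733.467 m.

E 315120 m, N 6238730 m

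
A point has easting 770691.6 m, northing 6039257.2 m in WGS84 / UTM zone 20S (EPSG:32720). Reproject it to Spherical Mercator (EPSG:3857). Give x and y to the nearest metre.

x -6679871 m, y -4266756 m

Unproject from UTM 20S (λ₀ = -63°) → φ = -35.75349988°, λ = -60.00630024°.
Web Mercator (R = 6378137 m): x = -6679870.787 m, y = -4266756.132 m.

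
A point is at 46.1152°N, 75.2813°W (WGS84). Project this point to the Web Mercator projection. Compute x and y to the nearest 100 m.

Web Mercator is spherical with R = a = 6378137 m.
x = R·λ = 6378137 × -1.313906550 = -8380275.982 m.
y = R·ln tan(π/4 + φ/2) = 6378137 × 0.909172907 = 5798829.359 m.

x -8380300 m, y 5798800 m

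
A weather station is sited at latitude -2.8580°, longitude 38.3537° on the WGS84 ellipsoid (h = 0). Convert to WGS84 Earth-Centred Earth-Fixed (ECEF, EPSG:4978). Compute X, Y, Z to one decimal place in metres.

WGS84: a = 6378137 m, e² = 0.006694380; N(φ) = a/√(1−e²sin²φ) = 6378190.076 m.
X = (N+h)·cosφ·cosλ = 4995524.385 m; Y = (N+h)·cosφ·sinλ = 3952835.296 m; Z = (N(1−e²)+h)·sinφ = -315892.873 m.

X 4995524.4 m, Y 3952835.3 m, Z -315892.9 m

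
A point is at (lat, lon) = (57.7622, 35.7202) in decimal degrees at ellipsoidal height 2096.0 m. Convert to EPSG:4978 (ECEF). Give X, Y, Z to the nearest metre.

WGS84: a = 6378137 m, e² = 0.006694380; N(φ) = a/√(1−e²sin²φ) = 6393466.062 m.
X = (N+h)·cosφ·cosλ = 2769812.635 m; Y = (N+h)·cosφ·sinλ = 1991793.397 m; Z = (N(1−e²)+h)·sinφ = 5373429.070 m.

X 2769813 m, Y 1991793 m, Z 5373429 m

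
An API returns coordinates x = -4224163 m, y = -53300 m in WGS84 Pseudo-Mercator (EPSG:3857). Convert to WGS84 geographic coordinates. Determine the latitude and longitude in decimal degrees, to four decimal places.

lat -0.4788°, lon -37.9463°

R = 6378137 m. λ = x/R = -37.94630186°.
φ = 2·arctan(exp(y/R)) − 90° = 2·arctan(0.99168) − 90° = -0.47879647°.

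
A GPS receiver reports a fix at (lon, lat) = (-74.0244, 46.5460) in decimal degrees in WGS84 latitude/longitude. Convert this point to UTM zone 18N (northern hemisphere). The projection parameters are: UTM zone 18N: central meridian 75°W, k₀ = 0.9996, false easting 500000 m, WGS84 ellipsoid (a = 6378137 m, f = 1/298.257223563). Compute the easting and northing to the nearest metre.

E 574796 m, N 5155177 m

Zone 18 central meridian λ₀ = 6×18 − 183 = -75°; Δλ = +0.9756°.
Transverse Mercator on WGS84 with k₀ = 0.9996 gives E = 574796.284 m, N = 5155177.035 m.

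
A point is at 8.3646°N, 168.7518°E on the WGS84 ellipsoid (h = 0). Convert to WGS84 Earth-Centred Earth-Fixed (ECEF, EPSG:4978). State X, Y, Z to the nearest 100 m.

X -6189500 m, Y 1231000 m, Z 921700 m

WGS84: a = 6378137 m, e² = 0.006694380; N(φ) = a/√(1−e²sin²φ) = 6378588.833 m.
X = (N+h)·cosφ·cosλ = -6189515.616 m; Y = (N+h)·cosφ·sinλ = 1230969.062 m; Z = (N(1−e²)+h)·sinφ = 921692.939 m.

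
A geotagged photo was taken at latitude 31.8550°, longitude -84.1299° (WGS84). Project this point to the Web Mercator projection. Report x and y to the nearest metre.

x -9365298 m, y 3744292 m

Web Mercator is spherical with R = a = 6378137 m.
x = R·λ = 6378137 × -1.468343754 = -9365297.628 m.
y = R·ln tan(π/4 + φ/2) = 6378137 × 0.587051068 = 3744292.137 m.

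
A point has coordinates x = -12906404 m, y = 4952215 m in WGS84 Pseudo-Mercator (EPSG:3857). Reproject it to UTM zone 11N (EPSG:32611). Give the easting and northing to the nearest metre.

E 589680 m, N 4493907 m

Web Mercator inverse (R = 6378137 m) → φ = 40.59110128°, λ = -115.94019976°.
UTM 11N forward: E = 589680.166 m, N = 4493906.731 m.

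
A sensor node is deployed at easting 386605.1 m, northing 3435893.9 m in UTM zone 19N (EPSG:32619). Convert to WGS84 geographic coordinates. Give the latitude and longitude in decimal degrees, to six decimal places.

lat 31.051300°, lon -70.188400°

Zone 19N: λ₀ = -69°, k₀ = 0.9996, false easting 500000 m.
Meridian distance M = (N − FN)/k₀ = 3437268.8 m.
Inverse transverse Mercator on WGS84 gives φ = 31.05129981°, λ = -70.18839979°.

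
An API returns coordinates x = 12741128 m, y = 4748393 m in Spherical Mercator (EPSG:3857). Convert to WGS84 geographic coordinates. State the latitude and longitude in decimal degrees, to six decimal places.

lat 39.186302°, lon 114.455500°

R = 6378137 m. λ = x/R = 114.45550019°.
φ = 2·arctan(exp(y/R)) − 90° = 2·arctan(2.10535) − 90° = 39.18630215°.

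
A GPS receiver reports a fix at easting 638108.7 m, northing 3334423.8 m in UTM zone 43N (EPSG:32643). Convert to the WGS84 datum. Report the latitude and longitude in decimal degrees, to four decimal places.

lat 30.1333°, lon 76.4338°

Zone 43N: λ₀ = 75°, k₀ = 0.9996, false easting 500000 m.
Meridian distance M = (N − FN)/k₀ = 3335758.1 m.
Inverse transverse Mercator on WGS84 gives φ = 30.13329962°, λ = 76.43379994°.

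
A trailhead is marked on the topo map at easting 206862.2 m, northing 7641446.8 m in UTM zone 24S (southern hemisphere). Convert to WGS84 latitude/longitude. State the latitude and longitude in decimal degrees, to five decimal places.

lat -21.30520°, lon -41.82550°

Zone 24S: λ₀ = -39°, k₀ = 0.9996, false easting 500000 m, false northing 10000000 m.
Meridian distance M = (N − FN)/k₀ = -2359497.0 m.
Inverse transverse Mercator on WGS84 gives φ = -21.30519990°, λ = -41.82549978°.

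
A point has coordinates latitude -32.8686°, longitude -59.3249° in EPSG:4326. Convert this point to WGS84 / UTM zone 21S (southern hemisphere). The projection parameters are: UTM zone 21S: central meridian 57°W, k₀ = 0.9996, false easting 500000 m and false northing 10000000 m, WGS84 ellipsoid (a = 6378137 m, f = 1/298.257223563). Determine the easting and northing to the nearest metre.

E 282471 m, N 6360884 m

Zone 21 central meridian λ₀ = 6×21 − 183 = -57°; Δλ = -2.3249°.
Transverse Mercator on WGS84 with k₀ = 0.9996 gives E = 282471.450 m, N = 6360883.933 m.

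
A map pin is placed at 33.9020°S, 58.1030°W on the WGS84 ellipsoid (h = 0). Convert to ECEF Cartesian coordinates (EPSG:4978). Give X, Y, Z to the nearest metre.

WGS84: a = 6378137 m, e² = 0.006694380; N(φ) = a/√(1−e²sin²φ) = 6384789.270 m.
X = (N+h)·cosφ·cosλ = 2800133.140 m; Y = (N+h)·cosφ·sinλ = -4499127.095 m; Z = (N(1−e²)+h)·sinφ = -3537429.477 m.

X 2800133 m, Y -4499127 m, Z -3537429 m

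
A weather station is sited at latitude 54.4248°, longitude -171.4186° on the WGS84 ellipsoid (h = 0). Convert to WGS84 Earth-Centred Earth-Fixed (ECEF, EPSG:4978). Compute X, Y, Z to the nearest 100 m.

WGS84: a = 6378137 m, e² = 0.006694380; N(φ) = a/√(1−e²sin²φ) = 6392307.247 m.
X = (N+h)·cosφ·cosλ = -3677225.701 m; Y = (N+h)·cosφ·sinλ = -554907.115 m; Z = (N(1−e²)+h)·sinφ = 5164394.630 m.

X -3677200 m, Y -554900 m, Z 5164400 m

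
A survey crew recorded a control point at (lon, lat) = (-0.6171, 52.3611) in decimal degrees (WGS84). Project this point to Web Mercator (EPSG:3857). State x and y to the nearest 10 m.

Web Mercator is spherical with R = a = 6378137 m.
x = R·λ = 6378137 × -0.010770427 = -68695.258 m.
y = R·ln tan(π/4 + φ/2) = 6378137 × 1.076440059 = 6865682.170 m.

x -68700 m, y 6865680 m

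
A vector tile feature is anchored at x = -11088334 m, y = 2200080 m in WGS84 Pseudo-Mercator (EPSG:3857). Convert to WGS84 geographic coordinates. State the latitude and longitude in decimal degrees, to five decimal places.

R = 6378137 m. λ = x/R = -99.60819908°.
φ = 2·arctan(exp(y/R)) − 90° = 2·arctan(1.41191) − 90° = 19.38299772°.

lat 19.38300°, lon -99.60820°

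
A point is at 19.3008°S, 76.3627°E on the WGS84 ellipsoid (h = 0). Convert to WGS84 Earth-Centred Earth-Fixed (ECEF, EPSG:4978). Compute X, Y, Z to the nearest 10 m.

X 1419800 m, Y 5852090 m, Z -2094800 m

WGS84: a = 6378137 m, e² = 0.006694380; N(φ) = a/√(1−e²sin²φ) = 6380470.608 m.
X = (N+h)·cosφ·cosλ = 1419804.070 m; Y = (N+h)·cosφ·sinλ = 5852094.659 m; Z = (N(1−e²)+h)·sinφ = -2094803.528 m.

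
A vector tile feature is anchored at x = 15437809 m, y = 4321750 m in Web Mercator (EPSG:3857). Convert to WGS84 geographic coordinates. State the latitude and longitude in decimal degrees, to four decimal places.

lat 36.1534°, lon 138.6802°

R = 6378137 m. λ = x/R = 138.68019778°.
φ = 2·arctan(exp(y/R)) − 90° = 2·arctan(1.96912) − 90° = 36.15340322°.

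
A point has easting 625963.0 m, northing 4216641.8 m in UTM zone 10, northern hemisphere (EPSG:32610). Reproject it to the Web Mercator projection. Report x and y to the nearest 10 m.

x -13532400 m, y 4591980 m

Unproject from UTM 10N (λ₀ = -123°) → φ = 38.08880024°, λ = -121.56360052°.
Web Mercator (R = 6378137 m): x = -13532398.109 m, y = 4591977.914 m.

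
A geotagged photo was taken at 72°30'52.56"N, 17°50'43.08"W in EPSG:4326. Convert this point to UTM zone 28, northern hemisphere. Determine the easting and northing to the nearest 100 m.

Zone 28 central meridian λ₀ = 6×28 − 183 = -15°; Δλ = -2.8453°.
Transverse Mercator on WGS84 with k₀ = 0.9996 gives E = 404611.426 m, N = 8048592.933 m.

E 404600 m, N 8048600 m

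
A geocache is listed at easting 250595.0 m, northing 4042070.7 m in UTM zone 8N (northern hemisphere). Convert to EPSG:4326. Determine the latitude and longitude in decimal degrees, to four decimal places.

Zone 8N: λ₀ = -135°, k₀ = 0.9996, false easting 500000 m.
Meridian distance M = (N − FN)/k₀ = 4043688.2 m.
Inverse transverse Mercator on WGS84 gives φ = 36.49149963°, λ = -137.78430054°.

lat 36.4915°, lon -137.7843°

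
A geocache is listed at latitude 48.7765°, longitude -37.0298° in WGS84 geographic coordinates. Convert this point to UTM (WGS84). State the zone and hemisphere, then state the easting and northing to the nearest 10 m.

Longitude -37.0298° lies in the 6° band [-42°, -36°), giving zone 24; latitude is north of the equator, so 24N.
Zone 24 central meridian λ₀ = 6×24 − 183 = -39°; Δλ = +1.9702°.
Transverse Mercator on WGS84 with k₀ = 0.9996 gives E = 644745.360 m, N = 5404482.996 m.

Zone 24N: E 644750 m, N 5404480 m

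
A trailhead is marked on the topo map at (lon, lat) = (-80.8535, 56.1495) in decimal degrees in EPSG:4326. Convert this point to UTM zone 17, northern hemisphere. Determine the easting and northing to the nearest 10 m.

Zone 17 central meridian λ₀ = 6×17 − 183 = -81°; Δλ = +0.1465°.
Transverse Mercator on WGS84 with k₀ = 0.9996 gives E = 509101.579 m, N = 6222728.399 m.

E 509100 m, N 6222730 m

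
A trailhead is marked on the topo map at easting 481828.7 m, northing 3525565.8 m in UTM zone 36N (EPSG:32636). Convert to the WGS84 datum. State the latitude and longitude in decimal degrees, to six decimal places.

lat 31.865700°, lon 32.807900°

Zone 36N: λ₀ = 33°, k₀ = 0.9996, false easting 500000 m.
Meridian distance M = (N − FN)/k₀ = 3526976.6 m.
Inverse transverse Mercator on WGS84 gives φ = 31.86570008°, λ = 32.80789984°.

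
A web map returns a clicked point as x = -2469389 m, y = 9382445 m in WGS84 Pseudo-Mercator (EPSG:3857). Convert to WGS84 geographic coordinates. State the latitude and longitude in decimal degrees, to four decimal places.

lat 64.1284°, lon -22.1829°

R = 6378137 m. λ = x/R = -22.18289881°.
φ = 2·arctan(exp(y/R)) − 90° = 2·arctan(4.35373) − 90° = 64.12839963°.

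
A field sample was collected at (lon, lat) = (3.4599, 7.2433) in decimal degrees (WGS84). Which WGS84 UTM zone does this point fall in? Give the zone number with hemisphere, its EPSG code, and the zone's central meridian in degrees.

Zone 31N (EPSG:32631), central meridian 3°

UTM zone = ⌊(λ + 180)/6⌋ + 1; 3.4599° ∈ [0°, 6°) → zone 31.
Hemisphere: N (φ ≥ 0).
Central meridian λ₀ = 6×31 − 183 = 3°.
EPSG code: 32631.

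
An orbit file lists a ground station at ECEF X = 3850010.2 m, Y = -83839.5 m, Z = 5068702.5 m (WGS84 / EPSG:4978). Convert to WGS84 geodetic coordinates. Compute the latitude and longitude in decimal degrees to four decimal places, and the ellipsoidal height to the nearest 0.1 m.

λ = atan2(Y, X) = -1.24750070°; p = √(X²+Y²) = 3850923.0 m.
Bowring's method on WGS84 (a = 6378137 m, b = 6356752.314 m) gives φ = 52.95959982°, h = 1084.932 m.

lat 52.9596°, lon -1.2475°, h 1084.9 m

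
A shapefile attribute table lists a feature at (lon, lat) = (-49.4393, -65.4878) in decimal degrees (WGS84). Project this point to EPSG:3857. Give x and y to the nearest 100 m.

x -5503600 m, y -9738000 m

Web Mercator is spherical with R = a = 6378137 m.
x = R·λ = 6378137 × -0.862878565 = -5503557.701 m.
y = R·ln tan(π/4 + φ/2) = 6378137 × -1.526785827 = -9738049.173 m.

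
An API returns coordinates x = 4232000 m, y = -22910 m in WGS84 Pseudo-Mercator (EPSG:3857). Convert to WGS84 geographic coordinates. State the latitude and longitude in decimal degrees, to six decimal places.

lat -0.205804°, lon 38.016703°

R = 6378137 m. λ = x/R = 38.01670282°.
φ = 2·arctan(exp(y/R)) − 90° = 2·arctan(0.99641) − 90° = -0.20580359°.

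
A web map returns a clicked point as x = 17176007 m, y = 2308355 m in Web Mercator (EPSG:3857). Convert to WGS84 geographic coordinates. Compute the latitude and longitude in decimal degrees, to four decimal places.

R = 6378137 m. λ = x/R = 154.29469608°.
φ = 2·arctan(exp(y/R)) − 90° = 2·arctan(1.43608) − 90° = 20.29790114°.

lat 20.2979°, lon 154.2947°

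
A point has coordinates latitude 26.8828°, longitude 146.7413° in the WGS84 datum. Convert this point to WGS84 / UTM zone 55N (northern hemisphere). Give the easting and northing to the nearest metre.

E 474306 m, N 2973481 m

Zone 55 central meridian λ₀ = 6×55 − 183 = 147°; Δλ = -0.2587°.
Transverse Mercator on WGS84 with k₀ = 0.9996 gives E = 474306.424 m, N = 2973480.601 m.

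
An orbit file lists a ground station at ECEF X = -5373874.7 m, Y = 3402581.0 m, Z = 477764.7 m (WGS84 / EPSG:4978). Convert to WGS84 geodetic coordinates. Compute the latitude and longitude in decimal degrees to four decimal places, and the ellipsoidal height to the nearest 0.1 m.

λ = atan2(Y, X) = 147.65920000°; p = √(X²+Y²) = 6360509.9 m.
Bowring's method on WGS84 (a = 6378137 m, b = 6356752.314 m) gives φ = 4.32449986°, h = 411.747 m.

lat 4.3245°, lon 147.6592°, h 411.7 m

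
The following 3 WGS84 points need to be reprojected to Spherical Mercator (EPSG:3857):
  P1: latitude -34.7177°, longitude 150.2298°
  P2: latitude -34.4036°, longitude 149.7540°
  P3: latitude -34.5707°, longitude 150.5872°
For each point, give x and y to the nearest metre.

Web Mercator: x = R·λ, y = R·ln tan(π/4+φ/2), R = 6378137 m.
P1 (-34.7177°, 150.2298°) → (16723504.838, -4125583.572) m.
P2 (-34.4036°, 149.7540°) → (16670539.024, -4083125.252) m.
P3 (-34.5707°, 150.5872°) → (16763290.424, -4105692.953) m.

P1: x 16723505 m, y -4125584 m; P2: x 16670539 m, y -4083125 m; P3: x 16763290 m, y -4105693 m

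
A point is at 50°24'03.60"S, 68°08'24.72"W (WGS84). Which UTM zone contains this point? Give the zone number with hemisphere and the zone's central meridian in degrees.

UTM zone = ⌊(λ + 180)/6⌋ + 1; -68.1402° ∈ [-72°, -66°) → zone 19.
Hemisphere: S (φ < 0).
Central meridian λ₀ = 6×19 − 183 = -69°.

Zone 19S, central meridian -69°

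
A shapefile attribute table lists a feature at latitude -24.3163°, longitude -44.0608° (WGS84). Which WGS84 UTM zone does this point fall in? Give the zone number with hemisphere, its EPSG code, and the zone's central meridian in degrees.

UTM zone = ⌊(λ + 180)/6⌋ + 1; -44.0608° ∈ [-48°, -42°) → zone 23.
Hemisphere: S (φ < 0).
Central meridian λ₀ = 6×23 − 183 = -45°.
EPSG code: 32723.

Zone 23S (EPSG:32723), central meridian -45°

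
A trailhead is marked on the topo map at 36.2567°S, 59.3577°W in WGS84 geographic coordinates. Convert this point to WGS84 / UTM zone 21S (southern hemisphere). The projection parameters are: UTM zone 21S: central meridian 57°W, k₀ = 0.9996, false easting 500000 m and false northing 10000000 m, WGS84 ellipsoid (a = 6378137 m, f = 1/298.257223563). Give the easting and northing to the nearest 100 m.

Zone 21 central meridian λ₀ = 6×21 − 183 = -57°; Δλ = -2.3577°.
Transverse Mercator on WGS84 with k₀ = 0.9996 gives E = 288178.770 m, N = 5985000.863 m.

E 288200 m, N 5985000 m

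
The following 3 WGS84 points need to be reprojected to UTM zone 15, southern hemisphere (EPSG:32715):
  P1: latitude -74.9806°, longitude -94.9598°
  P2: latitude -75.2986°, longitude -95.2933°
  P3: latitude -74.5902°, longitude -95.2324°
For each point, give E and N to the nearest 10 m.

UTM zone 15S: λ₀ = -93°, k₀ = 0.9996.
P1 (-74.9806°, -94.9598°) → (443318.564, 1677621.336) m.
P2 (-75.2986°, -95.2933°) → (435049.618, 1641819.359) m.
P3 (-74.5902°, -95.2324°) → (433800.266, 1720871.795) m.

P1: E 443320 m, N 1677620 m; P2: E 435050 m, N 1641820 m; P3: E 433800 m, N 1720870 m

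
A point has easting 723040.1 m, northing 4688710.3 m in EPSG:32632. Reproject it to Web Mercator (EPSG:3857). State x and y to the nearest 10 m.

Unproject from UTM 32N (λ₀ = 9°) → φ = 42.31870028°, λ = 11.70659999°.
Web Mercator (R = 6378137 m): x = 1303172.750 m, y = 5208839.398 m.

x 1303170 m, y 5208840 m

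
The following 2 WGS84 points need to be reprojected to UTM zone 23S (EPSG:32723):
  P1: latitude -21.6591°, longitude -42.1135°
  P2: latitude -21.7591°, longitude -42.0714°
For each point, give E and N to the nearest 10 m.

UTM zone 23S: λ₀ = -45°, k₀ = 0.9996.
P1 (-21.6591°, -42.1135°) → (798746.386, 7602126.039) m.
P2 (-21.7591°, -42.0714°) → (802896.755, 7590965.519) m.

P1: E 798750 m, N 7602130 m; P2: E 802900 m, N 7590970 m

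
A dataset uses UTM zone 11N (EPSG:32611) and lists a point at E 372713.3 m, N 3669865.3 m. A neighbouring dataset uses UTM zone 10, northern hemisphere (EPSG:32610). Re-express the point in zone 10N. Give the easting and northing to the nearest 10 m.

E 932390 m, N 3678610 m

UTM 11N → geographic: φ = 33.16009989°, λ = -118.36500006°.
UTM 10N (λ₀ = -123°) forward: E = 932389.390 m, N = 3678614.828 m.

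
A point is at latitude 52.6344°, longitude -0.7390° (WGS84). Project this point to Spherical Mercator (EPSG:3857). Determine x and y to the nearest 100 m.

Web Mercator is spherical with R = a = 6378137 m.
x = R·λ = 6378137 × -0.012897983 = -82265.104 m.
y = R·ln tan(π/4 + φ/2) = 6378137 × 1.084275248 = 6915656.077 m.

x -82300 m, y 6915700 m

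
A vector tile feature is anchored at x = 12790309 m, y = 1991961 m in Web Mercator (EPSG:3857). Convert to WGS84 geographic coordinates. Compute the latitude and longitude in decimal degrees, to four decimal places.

lat 17.6101°, lon 114.8973°

R = 6378137 m. λ = x/R = 114.89730063°.
φ = 2·arctan(exp(y/R)) − 90° = 2·arctan(1.36658) − 90° = 17.61009602°.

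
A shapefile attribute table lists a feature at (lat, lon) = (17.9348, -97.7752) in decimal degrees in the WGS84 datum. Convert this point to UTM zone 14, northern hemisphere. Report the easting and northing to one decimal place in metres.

Zone 14 central meridian λ₀ = 6×14 − 183 = -99°; Δλ = +1.2248°.
Transverse Mercator on WGS84 with k₀ = 0.9996 gives E = 629716.165 m, N = 1983399.076 m.

E 629716.2 m, N 1983399.1 m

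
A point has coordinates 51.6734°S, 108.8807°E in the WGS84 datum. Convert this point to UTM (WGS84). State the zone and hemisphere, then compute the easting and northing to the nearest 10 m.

Zone 49S: E 353460 m, N 4273160 m

Longitude 108.8807° lies in the 6° band [108°, 114°), giving zone 49; latitude is south of the equator, so 49S.
Zone 49 central meridian λ₀ = 6×49 − 183 = 111°; Δλ = -2.1193°.
Transverse Mercator on WGS84 with k₀ = 0.9996 gives E = 353460.186 m, N = 4273159.633 m.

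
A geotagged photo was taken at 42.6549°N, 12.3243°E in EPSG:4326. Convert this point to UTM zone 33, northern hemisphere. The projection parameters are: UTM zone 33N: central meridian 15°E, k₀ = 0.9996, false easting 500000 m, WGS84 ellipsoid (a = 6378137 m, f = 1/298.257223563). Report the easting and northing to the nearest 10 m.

E 280680 m, N 4725960 m

Zone 33 central meridian λ₀ = 6×33 − 183 = 15°; Δλ = -2.6757°.
Transverse Mercator on WGS84 with k₀ = 0.9996 gives E = 280684.891 m, N = 4725964.390 m.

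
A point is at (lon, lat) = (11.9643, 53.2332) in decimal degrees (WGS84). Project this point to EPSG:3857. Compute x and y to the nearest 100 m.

x 1331900 m, y 7026300 m

Web Mercator is spherical with R = a = 6378137 m.
x = R·λ = 6378137 × 0.208816428 = 1331859.784 m.
y = R·ln tan(π/4 + φ/2) = 6378137 × 1.101614883 = 7026250.642 m.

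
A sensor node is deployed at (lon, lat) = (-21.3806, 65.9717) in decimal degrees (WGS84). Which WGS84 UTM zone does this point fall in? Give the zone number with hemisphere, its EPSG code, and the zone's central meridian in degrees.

Zone 27N (EPSG:32627), central meridian -21°

UTM zone = ⌊(λ + 180)/6⌋ + 1; -21.3806° ∈ [-24°, -18°) → zone 27.
Hemisphere: N (φ ≥ 0).
Central meridian λ₀ = 6×27 − 183 = -21°.
EPSG code: 32627.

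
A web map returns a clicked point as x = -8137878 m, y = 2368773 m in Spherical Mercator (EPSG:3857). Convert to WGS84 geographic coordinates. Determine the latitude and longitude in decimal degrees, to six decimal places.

lat 20.806100°, lon -73.103802°

R = 6378137 m. λ = x/R = -73.10380188°.
φ = 2·arctan(exp(y/R)) − 90° = 2·arctan(1.44975) − 90° = 20.80609962°.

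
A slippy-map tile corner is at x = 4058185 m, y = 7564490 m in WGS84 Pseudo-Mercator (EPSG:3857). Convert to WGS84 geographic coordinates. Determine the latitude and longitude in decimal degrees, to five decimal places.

R = 6378137 m. λ = x/R = 36.45529611°.
φ = 2·arctan(exp(y/R)) − 90° = 2·arctan(3.27397) − 90° = 56.03050130°.

lat 56.03050°, lon 36.45530°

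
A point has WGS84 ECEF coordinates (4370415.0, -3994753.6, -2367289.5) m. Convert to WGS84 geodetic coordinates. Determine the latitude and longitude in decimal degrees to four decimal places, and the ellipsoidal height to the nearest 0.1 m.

λ = atan2(Y, X) = -42.42869963°; p = √(X²+Y²) = 5921028.9 m.
Bowring's method on WGS84 (a = 6378137 m, b = 6356752.314 m) gives φ = -21.92500003°, h = 1549.707 m.

lat -21.9250°, lon -42.4287°, h 1549.7 m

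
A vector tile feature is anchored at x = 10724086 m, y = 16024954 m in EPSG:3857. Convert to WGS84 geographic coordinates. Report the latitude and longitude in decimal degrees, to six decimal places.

lat 80.730700°, lon 96.336104°

R = 6378137 m. λ = x/R = 96.33610362°.
φ = 2·arctan(exp(y/R)) − 90° = 2·arctan(12.33551) − 90° = 80.73070046°.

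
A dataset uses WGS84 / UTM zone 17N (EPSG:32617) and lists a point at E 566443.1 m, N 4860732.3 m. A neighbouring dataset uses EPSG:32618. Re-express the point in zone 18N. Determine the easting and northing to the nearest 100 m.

E 84500 m, N 4873400 m

UTM 17N → geographic: φ = 43.89670044°, λ = -80.17270007°.
UTM 18N (λ₀ = -75°) forward: E = 84542.441 m, N = 4873421.035 m.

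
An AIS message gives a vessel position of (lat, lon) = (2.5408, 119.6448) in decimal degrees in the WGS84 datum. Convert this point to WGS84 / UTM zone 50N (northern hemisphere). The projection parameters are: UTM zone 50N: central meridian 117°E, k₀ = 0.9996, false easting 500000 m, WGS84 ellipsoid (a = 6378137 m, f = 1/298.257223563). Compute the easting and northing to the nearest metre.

E 794117 m, N 281138 m

Zone 50 central meridian λ₀ = 6×50 − 183 = 117°; Δλ = +2.6448°.
Transverse Mercator on WGS84 with k₀ = 0.9996 gives E = 794117.392 m, N = 281137.682 m.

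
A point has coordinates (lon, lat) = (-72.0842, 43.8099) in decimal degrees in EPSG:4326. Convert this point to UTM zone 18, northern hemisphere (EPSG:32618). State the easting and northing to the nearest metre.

Zone 18 central meridian λ₀ = 6×18 − 183 = -75°; Δλ = +2.9158°.
Transverse Mercator on WGS84 with k₀ = 0.9996 gives E = 734521.135 m, N = 4854892.095 m.

E 734521 m, N 4854892 m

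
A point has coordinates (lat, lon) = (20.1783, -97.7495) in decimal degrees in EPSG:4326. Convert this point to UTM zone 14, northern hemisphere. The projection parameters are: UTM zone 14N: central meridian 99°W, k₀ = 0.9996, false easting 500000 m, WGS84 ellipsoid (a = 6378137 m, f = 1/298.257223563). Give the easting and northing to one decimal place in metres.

Zone 14 central meridian λ₀ = 6×14 − 183 = -99°; Δλ = +1.2505°.
Transverse Mercator on WGS84 with k₀ = 0.9996 gives E = 630668.882 m, N = 2231704.110 m.

E 630668.9 m, N 2231704.1 m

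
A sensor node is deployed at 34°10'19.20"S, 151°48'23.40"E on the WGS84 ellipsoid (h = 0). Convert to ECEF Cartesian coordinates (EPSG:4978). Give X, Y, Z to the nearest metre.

X -4655827 m, Y 2495752 m, Z -3562248 m

WGS84: a = 6378137 m, e² = 0.006694380; N(φ) = a/√(1−e²sin²φ) = 6384882.891 m.
X = (N+h)·cosφ·cosλ = -4655826.652 m; Y = (N+h)·cosφ·sinλ = 2495752.345 m; Z = (N(1−e²)+h)·sinφ = -3562247.666 m.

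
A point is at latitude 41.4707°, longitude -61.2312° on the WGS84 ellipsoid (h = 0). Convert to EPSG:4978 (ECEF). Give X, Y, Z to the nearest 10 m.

WGS84: a = 6378137 m, e² = 0.006694380; N(φ) = a/√(1−e²sin²φ) = 6387520.365 m.
X = (N+h)·cosφ·cosλ = 2303453.282 m; Y = (N+h)·cosφ·sinλ = -4195375.897 m; Z = (N(1−e²)+h)·sinφ = 4201734.489 m.

X 2303450 m, Y -4195380 m, Z 4201730 m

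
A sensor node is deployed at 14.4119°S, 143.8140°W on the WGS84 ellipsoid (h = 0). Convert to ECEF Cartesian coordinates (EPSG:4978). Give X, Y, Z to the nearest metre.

X -4986863 m, Y -3647961 m, Z -1577161 m

WGS84: a = 6378137 m, e² = 0.006694380; N(φ) = a/√(1−e²sin²φ) = 6379459.903 m.
X = (N+h)·cosφ·cosλ = -4986863.487 m; Y = (N+h)·cosφ·sinλ = -3647961.432 m; Z = (N(1−e²)+h)·sinφ = -1577161.206 m.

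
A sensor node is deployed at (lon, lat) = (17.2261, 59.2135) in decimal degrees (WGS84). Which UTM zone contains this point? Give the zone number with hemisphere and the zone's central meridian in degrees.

Zone 33N, central meridian 15°

UTM zone = ⌊(λ + 180)/6⌋ + 1; 17.2261° ∈ [12°, 18°) → zone 33.
Hemisphere: N (φ ≥ 0).
Central meridian λ₀ = 6×33 − 183 = 15°.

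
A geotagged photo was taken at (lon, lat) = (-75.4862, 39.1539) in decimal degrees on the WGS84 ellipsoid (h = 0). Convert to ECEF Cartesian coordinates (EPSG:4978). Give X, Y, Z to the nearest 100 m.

X 1241200 m, Y -4794500 m, Z 4005600 m

WGS84: a = 6378137 m, e² = 0.006694380; N(φ) = a/√(1−e²sin²φ) = 6386665.279 m.
X = (N+h)·cosφ·cosλ = 1241176.126 m; Y = (N+h)·cosφ·sinλ = -4794507.820 m; Z = (N(1−e²)+h)·sinφ = 4005580.500 m.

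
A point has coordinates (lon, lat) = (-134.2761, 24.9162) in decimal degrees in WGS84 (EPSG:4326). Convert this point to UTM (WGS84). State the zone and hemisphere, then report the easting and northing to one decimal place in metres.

Longitude -134.2761° lies in the 6° band [-138°, -132°), giving zone 8; latitude is north of the equator, so 8N.
Zone 8 central meridian λ₀ = 6×8 − 183 = -135°; Δλ = +0.7239°.
Transverse Mercator on WGS84 with k₀ = 0.9996 gives E = 573099.270 m, N = 2755863.298 m.

Zone 8N: E 573099.3 m, N 2755863.3 m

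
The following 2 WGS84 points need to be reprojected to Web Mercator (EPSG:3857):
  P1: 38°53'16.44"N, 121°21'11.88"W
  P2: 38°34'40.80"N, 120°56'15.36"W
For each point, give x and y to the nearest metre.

P1: x -13508988 m, y 4705627 m; P2: x -13462712 m, y 4661403 m

Web Mercator: x = R·λ, y = R·ln tan(π/4+φ/2), R = 6378137 m.
P1 (38.8879°, -121.3533°) → (-13508987.562, 4705626.906) m.
P2 (38.5780°, -120.9376°) → (-13462712.050, 4661402.702) m.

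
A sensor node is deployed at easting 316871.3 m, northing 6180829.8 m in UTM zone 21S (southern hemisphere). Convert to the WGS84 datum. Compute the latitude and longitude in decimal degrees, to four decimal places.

lat -34.4979°, lon -58.9946°

Zone 21S: λ₀ = -57°, k₀ = 0.9996, false easting 500000 m, false northing 10000000 m.
Meridian distance M = (N − FN)/k₀ = -3820698.5 m.
Inverse transverse Mercator on WGS84 gives φ = -34.49790016°, λ = -58.99459986°.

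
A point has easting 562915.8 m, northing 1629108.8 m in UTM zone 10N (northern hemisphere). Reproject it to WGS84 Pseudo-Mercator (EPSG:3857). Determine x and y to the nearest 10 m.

x -13627230 m, y 1658690 m

Unproject from UTM 10N (λ₀ = -123°) → φ = 14.73509960°, λ = -122.41549965°.
Web Mercator (R = 6378137 m): x = -13627231.087 m, y = 1658690.104 m.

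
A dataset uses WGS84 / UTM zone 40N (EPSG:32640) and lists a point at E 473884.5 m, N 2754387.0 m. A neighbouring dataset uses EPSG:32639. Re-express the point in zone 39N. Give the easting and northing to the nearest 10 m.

E 1080440 m, N 2766640 m

UTM 40N → geographic: φ = 24.90440017°, λ = 56.74139964°.
UTM 39N (λ₀ = 51°) forward: E = 1080441.473 m, N = 2766636.266 m.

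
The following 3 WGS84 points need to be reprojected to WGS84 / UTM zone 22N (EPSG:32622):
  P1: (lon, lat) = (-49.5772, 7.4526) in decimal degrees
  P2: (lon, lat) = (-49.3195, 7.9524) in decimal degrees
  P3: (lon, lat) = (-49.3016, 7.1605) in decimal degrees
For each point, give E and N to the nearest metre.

UTM zone 22N: λ₀ = -51°, k₀ = 0.9996.
P1 (7.4526°, -49.5772°) → (657009.133, 824035.613) m.
P2 (7.9524°, -49.3195°) → (685236.867, 879411.517) m.
P3 (7.1605°, -49.3016°) → (687551.992, 791838.218) m.

P1: E 657009 m, N 824036 m; P2: E 685237 m, N 879412 m; P3: E 687552 m, N 791838 m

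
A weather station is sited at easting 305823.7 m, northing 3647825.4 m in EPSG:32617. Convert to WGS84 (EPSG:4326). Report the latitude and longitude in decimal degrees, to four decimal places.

Zone 17N: λ₀ = -81°, k₀ = 0.9996, false easting 500000 m.
Meridian distance M = (N − FN)/k₀ = 3649285.1 m.
Inverse transverse Mercator on WGS84 gives φ = 32.95150008°, λ = -83.07729982°.

lat 32.9515°, lon -83.0773°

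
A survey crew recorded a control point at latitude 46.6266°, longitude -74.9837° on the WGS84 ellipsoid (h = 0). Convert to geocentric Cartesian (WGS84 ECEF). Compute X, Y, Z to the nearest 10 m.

X 1136890 m, Y -4238110 m, Z 4613360 m

WGS84: a = 6378137 m, e² = 0.006694380; N(φ) = a/√(1−e²sin²φ) = 6389447.189 m.
X = (N+h)·cosφ·cosλ = 1136891.707 m; Y = (N+h)·cosφ·sinλ = -4238114.462 m; Z = (N(1−e²)+h)·sinφ = 4613356.430 m.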